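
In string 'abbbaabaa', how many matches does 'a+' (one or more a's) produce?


Pattern 'a+' matches one or more consecutive a's.
String: 'abbbaabaa'
Scanning for runs of a:
  Match 1: 'a' (length 1)
  Match 2: 'aa' (length 2)
  Match 3: 'aa' (length 2)
Total matches: 3

3


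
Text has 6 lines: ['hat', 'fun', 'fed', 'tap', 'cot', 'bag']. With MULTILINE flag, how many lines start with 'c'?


With MULTILINE flag, ^ matches the start of each line.
Lines: ['hat', 'fun', 'fed', 'tap', 'cot', 'bag']
Checking which lines start with 'c':
  Line 1: 'hat' -> no
  Line 2: 'fun' -> no
  Line 3: 'fed' -> no
  Line 4: 'tap' -> no
  Line 5: 'cot' -> MATCH
  Line 6: 'bag' -> no
Matching lines: ['cot']
Count: 1

1


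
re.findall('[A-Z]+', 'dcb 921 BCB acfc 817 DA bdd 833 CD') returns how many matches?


Pattern '[A-Z]+' finds one or more uppercase letters.
Text: 'dcb 921 BCB acfc 817 DA bdd 833 CD'
Scanning for matches:
  Match 1: 'BCB'
  Match 2: 'DA'
  Match 3: 'CD'
Total matches: 3

3


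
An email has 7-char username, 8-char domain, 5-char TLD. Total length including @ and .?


An email address has format: username@domain.tld
Username length: 7
'@' character: 1
Domain length: 8
'.' character: 1
TLD length: 5
Total = 7 + 1 + 8 + 1 + 5 = 22

22


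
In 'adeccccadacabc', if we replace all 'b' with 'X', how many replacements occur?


re.sub('b', 'X', text) replaces every occurrence of 'b' with 'X'.
Text: 'adeccccadacabc'
Scanning for 'b':
  pos 12: 'b' -> replacement #1
Total replacements: 1

1


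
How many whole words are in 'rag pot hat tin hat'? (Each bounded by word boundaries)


Word boundaries (\b) mark the start/end of each word.
Text: 'rag pot hat tin hat'
Splitting by whitespace:
  Word 1: 'rag'
  Word 2: 'pot'
  Word 3: 'hat'
  Word 4: 'tin'
  Word 5: 'hat'
Total whole words: 5

5


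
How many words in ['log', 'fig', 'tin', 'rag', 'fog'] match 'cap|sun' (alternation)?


Alternation 'cap|sun' matches either 'cap' or 'sun'.
Checking each word:
  'log' -> no
  'fig' -> no
  'tin' -> no
  'rag' -> no
  'fog' -> no
Matches: []
Count: 0

0


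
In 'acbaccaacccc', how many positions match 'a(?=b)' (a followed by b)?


Lookahead 'a(?=b)' matches 'a' only when followed by 'b'.
String: 'acbaccaacccc'
Checking each position where char is 'a':
  pos 0: 'a' -> no (next='c')
  pos 3: 'a' -> no (next='c')
  pos 6: 'a' -> no (next='a')
  pos 7: 'a' -> no (next='c')
Matching positions: []
Count: 0

0


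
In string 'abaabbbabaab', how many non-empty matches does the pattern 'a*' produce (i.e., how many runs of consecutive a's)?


Pattern 'a*' matches zero or more a's. We want non-empty runs of consecutive a's.
String: 'abaabbbabaab'
Walking through the string to find runs of a's:
  Run 1: positions 0-0 -> 'a'
  Run 2: positions 2-3 -> 'aa'
  Run 3: positions 7-7 -> 'a'
  Run 4: positions 9-10 -> 'aa'
Non-empty runs found: ['a', 'aa', 'a', 'aa']
Count: 4

4


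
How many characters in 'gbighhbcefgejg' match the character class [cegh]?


Character class [cegh] matches any of: {c, e, g, h}
Scanning string 'gbighhbcefgejg' character by character:
  pos 0: 'g' -> MATCH
  pos 1: 'b' -> no
  pos 2: 'i' -> no
  pos 3: 'g' -> MATCH
  pos 4: 'h' -> MATCH
  pos 5: 'h' -> MATCH
  pos 6: 'b' -> no
  pos 7: 'c' -> MATCH
  pos 8: 'e' -> MATCH
  pos 9: 'f' -> no
  pos 10: 'g' -> MATCH
  pos 11: 'e' -> MATCH
  pos 12: 'j' -> no
  pos 13: 'g' -> MATCH
Total matches: 9

9


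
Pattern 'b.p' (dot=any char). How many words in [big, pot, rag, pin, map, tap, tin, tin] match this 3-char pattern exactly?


Pattern 'b.p' means: starts with 'b', any single char, ends with 'p'.
Checking each word (must be exactly 3 chars):
  'big' (len=3): no
  'pot' (len=3): no
  'rag' (len=3): no
  'pin' (len=3): no
  'map' (len=3): no
  'tap' (len=3): no
  'tin' (len=3): no
  'tin' (len=3): no
Matching words: []
Total: 0

0


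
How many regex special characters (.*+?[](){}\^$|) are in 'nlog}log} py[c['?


Regex special characters are: . * + ? [ ] ( ) { } \ ^ $ |
Scanning 'nlog}log} py[c[':
  pos 4: '}' -> SPECIAL
  pos 8: '}' -> SPECIAL
  pos 12: '[' -> SPECIAL
  pos 14: '[' -> SPECIAL
Special chars found: ['}', '}', '[', '[']
Total: 4

4


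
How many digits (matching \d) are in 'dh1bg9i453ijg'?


\d matches any digit 0-9.
Scanning 'dh1bg9i453ijg':
  pos 2: '1' -> DIGIT
  pos 5: '9' -> DIGIT
  pos 7: '4' -> DIGIT
  pos 8: '5' -> DIGIT
  pos 9: '3' -> DIGIT
Digits found: ['1', '9', '4', '5', '3']
Total: 5

5


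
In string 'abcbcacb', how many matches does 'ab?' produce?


Pattern 'ab?' matches 'a' optionally followed by 'b'.
String: 'abcbcacb'
Scanning left to right for 'a' then checking next char:
  Match 1: 'ab' (a followed by b)
  Match 2: 'a' (a not followed by b)
Total matches: 2

2


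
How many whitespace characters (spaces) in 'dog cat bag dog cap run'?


\s matches whitespace characters (spaces, tabs, etc.).
Text: 'dog cat bag dog cap run'
This text has 6 words separated by spaces.
Number of spaces = number of words - 1 = 6 - 1 = 5

5


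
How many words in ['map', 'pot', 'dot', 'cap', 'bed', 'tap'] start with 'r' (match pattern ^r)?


Pattern ^r anchors to start of word. Check which words begin with 'r':
  'map' -> no
  'pot' -> no
  'dot' -> no
  'cap' -> no
  'bed' -> no
  'tap' -> no
Matching words: []
Count: 0

0


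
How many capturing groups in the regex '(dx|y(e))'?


To count capturing groups, count each '(' that starts a group.
Pattern: '(dx|y(e))'
Walking through the pattern:
  Position 0: '(' -> group #1
  Position 5: '(' -> group #2
Total capturing groups: 2

2


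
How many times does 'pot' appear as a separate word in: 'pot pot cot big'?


Scanning each word for exact match 'pot':
  Word 1: 'pot' -> MATCH
  Word 2: 'pot' -> MATCH
  Word 3: 'cot' -> no
  Word 4: 'big' -> no
Total matches: 2

2


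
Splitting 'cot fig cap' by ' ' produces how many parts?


Splitting by ' ' breaks the string at each occurrence of the separator.
Text: 'cot fig cap'
Parts after split:
  Part 1: 'cot'
  Part 2: 'fig'
  Part 3: 'cap'
Total parts: 3

3


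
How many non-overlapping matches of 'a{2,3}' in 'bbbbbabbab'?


Pattern 'a{2,3}' matches between 2 and 3 consecutive a's (greedy).
String: 'bbbbbabbab'
Finding runs of a's and applying greedy matching:
  Run at pos 5: 'a' (length 1)
  Run at pos 8: 'a' (length 1)
Matches: []
Count: 0

0


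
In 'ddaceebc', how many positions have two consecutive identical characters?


Looking for consecutive identical characters in 'ddaceebc':
  pos 0-1: 'd' vs 'd' -> MATCH ('dd')
  pos 1-2: 'd' vs 'a' -> different
  pos 2-3: 'a' vs 'c' -> different
  pos 3-4: 'c' vs 'e' -> different
  pos 4-5: 'e' vs 'e' -> MATCH ('ee')
  pos 5-6: 'e' vs 'b' -> different
  pos 6-7: 'b' vs 'c' -> different
Consecutive identical pairs: ['dd', 'ee']
Count: 2

2


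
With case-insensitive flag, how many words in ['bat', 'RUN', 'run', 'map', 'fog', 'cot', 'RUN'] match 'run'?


Case-insensitive matching: compare each word's lowercase form to 'run'.
  'bat' -> lower='bat' -> no
  'RUN' -> lower='run' -> MATCH
  'run' -> lower='run' -> MATCH
  'map' -> lower='map' -> no
  'fog' -> lower='fog' -> no
  'cot' -> lower='cot' -> no
  'RUN' -> lower='run' -> MATCH
Matches: ['RUN', 'run', 'RUN']
Count: 3

3


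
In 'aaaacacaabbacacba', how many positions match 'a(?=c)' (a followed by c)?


Lookahead 'a(?=c)' matches 'a' only when followed by 'c'.
String: 'aaaacacaabbacacba'
Checking each position where char is 'a':
  pos 0: 'a' -> no (next='a')
  pos 1: 'a' -> no (next='a')
  pos 2: 'a' -> no (next='a')
  pos 3: 'a' -> MATCH (next='c')
  pos 5: 'a' -> MATCH (next='c')
  pos 7: 'a' -> no (next='a')
  pos 8: 'a' -> no (next='b')
  pos 11: 'a' -> MATCH (next='c')
  pos 13: 'a' -> MATCH (next='c')
Matching positions: [3, 5, 11, 13]
Count: 4

4


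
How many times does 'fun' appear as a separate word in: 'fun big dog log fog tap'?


Scanning each word for exact match 'fun':
  Word 1: 'fun' -> MATCH
  Word 2: 'big' -> no
  Word 3: 'dog' -> no
  Word 4: 'log' -> no
  Word 5: 'fog' -> no
  Word 6: 'tap' -> no
Total matches: 1

1


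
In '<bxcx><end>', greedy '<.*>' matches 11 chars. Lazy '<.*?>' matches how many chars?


Greedy '<.*>' tries to match as MUCH as possible.
Lazy '<.*?>' tries to match as LITTLE as possible.

String: '<bxcx><end>'
Greedy '<.*>' starts at first '<' and extends to the LAST '>': '<bxcx><end>' (11 chars)
Lazy '<.*?>' starts at first '<' and stops at the FIRST '>': '<bxcx>' (6 chars)

6


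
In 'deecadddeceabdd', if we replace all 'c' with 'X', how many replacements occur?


re.sub('c', 'X', text) replaces every occurrence of 'c' with 'X'.
Text: 'deecadddeceabdd'
Scanning for 'c':
  pos 3: 'c' -> replacement #1
  pos 9: 'c' -> replacement #2
Total replacements: 2

2


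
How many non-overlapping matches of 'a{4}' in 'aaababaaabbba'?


Pattern 'a{4}' matches exactly 4 consecutive a's (greedy, non-overlapping).
String: 'aaababaaabbba'
Scanning for runs of a's:
  Run at pos 0: 'aaa' (length 3) -> 0 match(es)
  Run at pos 4: 'a' (length 1) -> 0 match(es)
  Run at pos 6: 'aaa' (length 3) -> 0 match(es)
  Run at pos 12: 'a' (length 1) -> 0 match(es)
Matches found: []
Total: 0

0


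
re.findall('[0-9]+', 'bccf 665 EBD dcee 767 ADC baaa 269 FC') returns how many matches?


Pattern '[0-9]+' finds one or more digits.
Text: 'bccf 665 EBD dcee 767 ADC baaa 269 FC'
Scanning for matches:
  Match 1: '665'
  Match 2: '767'
  Match 3: '269'
Total matches: 3

3


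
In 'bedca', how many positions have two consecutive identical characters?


Looking for consecutive identical characters in 'bedca':
  pos 0-1: 'b' vs 'e' -> different
  pos 1-2: 'e' vs 'd' -> different
  pos 2-3: 'd' vs 'c' -> different
  pos 3-4: 'c' vs 'a' -> different
Consecutive identical pairs: []
Count: 0

0


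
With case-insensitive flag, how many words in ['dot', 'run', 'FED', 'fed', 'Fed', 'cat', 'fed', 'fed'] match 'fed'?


Case-insensitive matching: compare each word's lowercase form to 'fed'.
  'dot' -> lower='dot' -> no
  'run' -> lower='run' -> no
  'FED' -> lower='fed' -> MATCH
  'fed' -> lower='fed' -> MATCH
  'Fed' -> lower='fed' -> MATCH
  'cat' -> lower='cat' -> no
  'fed' -> lower='fed' -> MATCH
  'fed' -> lower='fed' -> MATCH
Matches: ['FED', 'fed', 'Fed', 'fed', 'fed']
Count: 5

5


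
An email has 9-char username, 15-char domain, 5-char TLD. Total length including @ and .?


An email address has format: username@domain.tld
Username length: 9
'@' character: 1
Domain length: 15
'.' character: 1
TLD length: 5
Total = 9 + 1 + 15 + 1 + 5 = 31

31


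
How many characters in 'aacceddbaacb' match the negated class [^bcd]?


Negated class [^bcd] matches any char NOT in {b, c, d}
Scanning 'aacceddbaacb':
  pos 0: 'a' -> MATCH
  pos 1: 'a' -> MATCH
  pos 2: 'c' -> no (excluded)
  pos 3: 'c' -> no (excluded)
  pos 4: 'e' -> MATCH
  pos 5: 'd' -> no (excluded)
  pos 6: 'd' -> no (excluded)
  pos 7: 'b' -> no (excluded)
  pos 8: 'a' -> MATCH
  pos 9: 'a' -> MATCH
  pos 10: 'c' -> no (excluded)
  pos 11: 'b' -> no (excluded)
Total matches: 5

5


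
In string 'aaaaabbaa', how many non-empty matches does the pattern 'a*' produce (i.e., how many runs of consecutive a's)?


Pattern 'a*' matches zero or more a's. We want non-empty runs of consecutive a's.
String: 'aaaaabbaa'
Walking through the string to find runs of a's:
  Run 1: positions 0-4 -> 'aaaaa'
  Run 2: positions 7-8 -> 'aa'
Non-empty runs found: ['aaaaa', 'aa']
Count: 2

2


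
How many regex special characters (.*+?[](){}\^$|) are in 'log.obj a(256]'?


Regex special characters are: . * + ? [ ] ( ) { } \ ^ $ |
Scanning 'log.obj a(256]':
  pos 3: '.' -> SPECIAL
  pos 9: '(' -> SPECIAL
  pos 13: ']' -> SPECIAL
Special chars found: ['.', '(', ']']
Total: 3

3


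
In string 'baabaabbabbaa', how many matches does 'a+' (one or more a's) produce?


Pattern 'a+' matches one or more consecutive a's.
String: 'baabaabbabbaa'
Scanning for runs of a:
  Match 1: 'aa' (length 2)
  Match 2: 'aa' (length 2)
  Match 3: 'a' (length 1)
  Match 4: 'aa' (length 2)
Total matches: 4

4


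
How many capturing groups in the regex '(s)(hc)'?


To count capturing groups, count each '(' that starts a group.
Pattern: '(s)(hc)'
Walking through the pattern:
  Position 0: '(' -> group #1
  Position 3: '(' -> group #2
Total capturing groups: 2

2


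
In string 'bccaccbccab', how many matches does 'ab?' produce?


Pattern 'ab?' matches 'a' optionally followed by 'b'.
String: 'bccaccbccab'
Scanning left to right for 'a' then checking next char:
  Match 1: 'a' (a not followed by b)
  Match 2: 'ab' (a followed by b)
Total matches: 2

2


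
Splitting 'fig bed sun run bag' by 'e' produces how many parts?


Splitting by 'e' breaks the string at each occurrence of the separator.
Text: 'fig bed sun run bag'
Parts after split:
  Part 1: 'fig b'
  Part 2: 'd sun run bag'
Total parts: 2

2


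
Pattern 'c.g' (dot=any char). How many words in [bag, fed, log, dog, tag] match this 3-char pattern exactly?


Pattern 'c.g' means: starts with 'c', any single char, ends with 'g'.
Checking each word (must be exactly 3 chars):
  'bag' (len=3): no
  'fed' (len=3): no
  'log' (len=3): no
  'dog' (len=3): no
  'tag' (len=3): no
Matching words: []
Total: 0

0


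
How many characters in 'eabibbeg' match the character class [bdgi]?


Character class [bdgi] matches any of: {b, d, g, i}
Scanning string 'eabibbeg' character by character:
  pos 0: 'e' -> no
  pos 1: 'a' -> no
  pos 2: 'b' -> MATCH
  pos 3: 'i' -> MATCH
  pos 4: 'b' -> MATCH
  pos 5: 'b' -> MATCH
  pos 6: 'e' -> no
  pos 7: 'g' -> MATCH
Total matches: 5

5


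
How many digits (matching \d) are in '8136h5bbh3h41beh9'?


\d matches any digit 0-9.
Scanning '8136h5bbh3h41beh9':
  pos 0: '8' -> DIGIT
  pos 1: '1' -> DIGIT
  pos 2: '3' -> DIGIT
  pos 3: '6' -> DIGIT
  pos 5: '5' -> DIGIT
  pos 9: '3' -> DIGIT
  pos 11: '4' -> DIGIT
  pos 12: '1' -> DIGIT
  pos 16: '9' -> DIGIT
Digits found: ['8', '1', '3', '6', '5', '3', '4', '1', '9']
Total: 9

9


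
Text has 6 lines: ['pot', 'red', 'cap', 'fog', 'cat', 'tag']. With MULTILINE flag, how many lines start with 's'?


With MULTILINE flag, ^ matches the start of each line.
Lines: ['pot', 'red', 'cap', 'fog', 'cat', 'tag']
Checking which lines start with 's':
  Line 1: 'pot' -> no
  Line 2: 'red' -> no
  Line 3: 'cap' -> no
  Line 4: 'fog' -> no
  Line 5: 'cat' -> no
  Line 6: 'tag' -> no
Matching lines: []
Count: 0

0


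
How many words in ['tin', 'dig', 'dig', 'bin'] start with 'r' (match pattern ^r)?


Pattern ^r anchors to start of word. Check which words begin with 'r':
  'tin' -> no
  'dig' -> no
  'dig' -> no
  'bin' -> no
Matching words: []
Count: 0

0


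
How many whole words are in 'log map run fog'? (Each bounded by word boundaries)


Word boundaries (\b) mark the start/end of each word.
Text: 'log map run fog'
Splitting by whitespace:
  Word 1: 'log'
  Word 2: 'map'
  Word 3: 'run'
  Word 4: 'fog'
Total whole words: 4

4


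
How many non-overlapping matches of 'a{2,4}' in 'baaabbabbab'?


Pattern 'a{2,4}' matches between 2 and 4 consecutive a's (greedy).
String: 'baaabbabbab'
Finding runs of a's and applying greedy matching:
  Run at pos 1: 'aaa' (length 3)
  Run at pos 6: 'a' (length 1)
  Run at pos 9: 'a' (length 1)
Matches: ['aaa']
Count: 1

1


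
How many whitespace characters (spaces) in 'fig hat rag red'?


\s matches whitespace characters (spaces, tabs, etc.).
Text: 'fig hat rag red'
This text has 4 words separated by spaces.
Number of spaces = number of words - 1 = 4 - 1 = 3

3


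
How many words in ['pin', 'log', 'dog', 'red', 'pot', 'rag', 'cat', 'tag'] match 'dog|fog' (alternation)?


Alternation 'dog|fog' matches either 'dog' or 'fog'.
Checking each word:
  'pin' -> no
  'log' -> no
  'dog' -> MATCH
  'red' -> no
  'pot' -> no
  'rag' -> no
  'cat' -> no
  'tag' -> no
Matches: ['dog']
Count: 1

1


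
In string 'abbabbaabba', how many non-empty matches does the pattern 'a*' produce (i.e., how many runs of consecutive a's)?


Pattern 'a*' matches zero or more a's. We want non-empty runs of consecutive a's.
String: 'abbabbaabba'
Walking through the string to find runs of a's:
  Run 1: positions 0-0 -> 'a'
  Run 2: positions 3-3 -> 'a'
  Run 3: positions 6-7 -> 'aa'
  Run 4: positions 10-10 -> 'a'
Non-empty runs found: ['a', 'a', 'aa', 'a']
Count: 4

4


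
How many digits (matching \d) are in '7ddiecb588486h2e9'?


\d matches any digit 0-9.
Scanning '7ddiecb588486h2e9':
  pos 0: '7' -> DIGIT
  pos 7: '5' -> DIGIT
  pos 8: '8' -> DIGIT
  pos 9: '8' -> DIGIT
  pos 10: '4' -> DIGIT
  pos 11: '8' -> DIGIT
  pos 12: '6' -> DIGIT
  pos 14: '2' -> DIGIT
  pos 16: '9' -> DIGIT
Digits found: ['7', '5', '8', '8', '4', '8', '6', '2', '9']
Total: 9

9


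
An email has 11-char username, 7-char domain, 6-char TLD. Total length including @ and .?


An email address has format: username@domain.tld
Username length: 11
'@' character: 1
Domain length: 7
'.' character: 1
TLD length: 6
Total = 11 + 1 + 7 + 1 + 6 = 26

26


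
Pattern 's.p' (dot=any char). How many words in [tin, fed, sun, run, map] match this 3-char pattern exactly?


Pattern 's.p' means: starts with 's', any single char, ends with 'p'.
Checking each word (must be exactly 3 chars):
  'tin' (len=3): no
  'fed' (len=3): no
  'sun' (len=3): no
  'run' (len=3): no
  'map' (len=3): no
Matching words: []
Total: 0

0


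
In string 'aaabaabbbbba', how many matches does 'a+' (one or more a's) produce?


Pattern 'a+' matches one or more consecutive a's.
String: 'aaabaabbbbba'
Scanning for runs of a:
  Match 1: 'aaa' (length 3)
  Match 2: 'aa' (length 2)
  Match 3: 'a' (length 1)
Total matches: 3

3


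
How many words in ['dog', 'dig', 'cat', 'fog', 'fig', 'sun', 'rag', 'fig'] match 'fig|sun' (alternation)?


Alternation 'fig|sun' matches either 'fig' or 'sun'.
Checking each word:
  'dog' -> no
  'dig' -> no
  'cat' -> no
  'fog' -> no
  'fig' -> MATCH
  'sun' -> MATCH
  'rag' -> no
  'fig' -> MATCH
Matches: ['fig', 'sun', 'fig']
Count: 3

3


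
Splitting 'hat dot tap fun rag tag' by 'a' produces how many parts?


Splitting by 'a' breaks the string at each occurrence of the separator.
Text: 'hat dot tap fun rag tag'
Parts after split:
  Part 1: 'h'
  Part 2: 't dot t'
  Part 3: 'p fun r'
  Part 4: 'g t'
  Part 5: 'g'
Total parts: 5

5


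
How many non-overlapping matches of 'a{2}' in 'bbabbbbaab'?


Pattern 'a{2}' matches exactly 2 consecutive a's (greedy, non-overlapping).
String: 'bbabbbbaab'
Scanning for runs of a's:
  Run at pos 2: 'a' (length 1) -> 0 match(es)
  Run at pos 7: 'aa' (length 2) -> 1 match(es)
Matches found: ['aa']
Total: 1

1


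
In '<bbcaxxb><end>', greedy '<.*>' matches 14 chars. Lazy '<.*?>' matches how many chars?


Greedy '<.*>' tries to match as MUCH as possible.
Lazy '<.*?>' tries to match as LITTLE as possible.

String: '<bbcaxxb><end>'
Greedy '<.*>' starts at first '<' and extends to the LAST '>': '<bbcaxxb><end>' (14 chars)
Lazy '<.*?>' starts at first '<' and stops at the FIRST '>': '<bbcaxxb>' (9 chars)

9


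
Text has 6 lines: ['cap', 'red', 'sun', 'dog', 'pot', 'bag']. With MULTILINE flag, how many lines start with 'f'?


With MULTILINE flag, ^ matches the start of each line.
Lines: ['cap', 'red', 'sun', 'dog', 'pot', 'bag']
Checking which lines start with 'f':
  Line 1: 'cap' -> no
  Line 2: 'red' -> no
  Line 3: 'sun' -> no
  Line 4: 'dog' -> no
  Line 5: 'pot' -> no
  Line 6: 'bag' -> no
Matching lines: []
Count: 0

0


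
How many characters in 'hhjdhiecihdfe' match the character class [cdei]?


Character class [cdei] matches any of: {c, d, e, i}
Scanning string 'hhjdhiecihdfe' character by character:
  pos 0: 'h' -> no
  pos 1: 'h' -> no
  pos 2: 'j' -> no
  pos 3: 'd' -> MATCH
  pos 4: 'h' -> no
  pos 5: 'i' -> MATCH
  pos 6: 'e' -> MATCH
  pos 7: 'c' -> MATCH
  pos 8: 'i' -> MATCH
  pos 9: 'h' -> no
  pos 10: 'd' -> MATCH
  pos 11: 'f' -> no
  pos 12: 'e' -> MATCH
Total matches: 7

7


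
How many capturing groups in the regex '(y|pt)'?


To count capturing groups, count each '(' that starts a group.
Pattern: '(y|pt)'
Walking through the pattern:
  Position 0: '(' -> group #1
Total capturing groups: 1

1


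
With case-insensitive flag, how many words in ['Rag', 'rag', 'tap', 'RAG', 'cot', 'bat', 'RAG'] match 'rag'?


Case-insensitive matching: compare each word's lowercase form to 'rag'.
  'Rag' -> lower='rag' -> MATCH
  'rag' -> lower='rag' -> MATCH
  'tap' -> lower='tap' -> no
  'RAG' -> lower='rag' -> MATCH
  'cot' -> lower='cot' -> no
  'bat' -> lower='bat' -> no
  'RAG' -> lower='rag' -> MATCH
Matches: ['Rag', 'rag', 'RAG', 'RAG']
Count: 4

4


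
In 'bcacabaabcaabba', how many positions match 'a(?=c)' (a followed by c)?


Lookahead 'a(?=c)' matches 'a' only when followed by 'c'.
String: 'bcacabaabcaabba'
Checking each position where char is 'a':
  pos 2: 'a' -> MATCH (next='c')
  pos 4: 'a' -> no (next='b')
  pos 6: 'a' -> no (next='a')
  pos 7: 'a' -> no (next='b')
  pos 10: 'a' -> no (next='a')
  pos 11: 'a' -> no (next='b')
Matching positions: [2]
Count: 1

1


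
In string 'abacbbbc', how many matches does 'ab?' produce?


Pattern 'ab?' matches 'a' optionally followed by 'b'.
String: 'abacbbbc'
Scanning left to right for 'a' then checking next char:
  Match 1: 'ab' (a followed by b)
  Match 2: 'a' (a not followed by b)
Total matches: 2

2


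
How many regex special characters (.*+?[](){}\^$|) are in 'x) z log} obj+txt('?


Regex special characters are: . * + ? [ ] ( ) { } \ ^ $ |
Scanning 'x) z log} obj+txt(':
  pos 1: ')' -> SPECIAL
  pos 8: '}' -> SPECIAL
  pos 13: '+' -> SPECIAL
  pos 17: '(' -> SPECIAL
Special chars found: [')', '}', '+', '(']
Total: 4

4


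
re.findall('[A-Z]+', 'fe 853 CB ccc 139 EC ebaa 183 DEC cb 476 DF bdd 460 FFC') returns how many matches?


Pattern '[A-Z]+' finds one or more uppercase letters.
Text: 'fe 853 CB ccc 139 EC ebaa 183 DEC cb 476 DF bdd 460 FFC'
Scanning for matches:
  Match 1: 'CB'
  Match 2: 'EC'
  Match 3: 'DEC'
  Match 4: 'DF'
  Match 5: 'FFC'
Total matches: 5

5


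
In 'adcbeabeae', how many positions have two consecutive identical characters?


Looking for consecutive identical characters in 'adcbeabeae':
  pos 0-1: 'a' vs 'd' -> different
  pos 1-2: 'd' vs 'c' -> different
  pos 2-3: 'c' vs 'b' -> different
  pos 3-4: 'b' vs 'e' -> different
  pos 4-5: 'e' vs 'a' -> different
  pos 5-6: 'a' vs 'b' -> different
  pos 6-7: 'b' vs 'e' -> different
  pos 7-8: 'e' vs 'a' -> different
  pos 8-9: 'a' vs 'e' -> different
Consecutive identical pairs: []
Count: 0

0


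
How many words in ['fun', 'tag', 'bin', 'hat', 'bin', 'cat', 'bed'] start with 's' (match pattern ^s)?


Pattern ^s anchors to start of word. Check which words begin with 's':
  'fun' -> no
  'tag' -> no
  'bin' -> no
  'hat' -> no
  'bin' -> no
  'cat' -> no
  'bed' -> no
Matching words: []
Count: 0

0


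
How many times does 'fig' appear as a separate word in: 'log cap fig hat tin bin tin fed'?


Scanning each word for exact match 'fig':
  Word 1: 'log' -> no
  Word 2: 'cap' -> no
  Word 3: 'fig' -> MATCH
  Word 4: 'hat' -> no
  Word 5: 'tin' -> no
  Word 6: 'bin' -> no
  Word 7: 'tin' -> no
  Word 8: 'fed' -> no
Total matches: 1

1


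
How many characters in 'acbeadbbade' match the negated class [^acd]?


Negated class [^acd] matches any char NOT in {a, c, d}
Scanning 'acbeadbbade':
  pos 0: 'a' -> no (excluded)
  pos 1: 'c' -> no (excluded)
  pos 2: 'b' -> MATCH
  pos 3: 'e' -> MATCH
  pos 4: 'a' -> no (excluded)
  pos 5: 'd' -> no (excluded)
  pos 6: 'b' -> MATCH
  pos 7: 'b' -> MATCH
  pos 8: 'a' -> no (excluded)
  pos 9: 'd' -> no (excluded)
  pos 10: 'e' -> MATCH
Total matches: 5

5


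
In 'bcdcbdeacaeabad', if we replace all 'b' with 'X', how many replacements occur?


re.sub('b', 'X', text) replaces every occurrence of 'b' with 'X'.
Text: 'bcdcbdeacaeabad'
Scanning for 'b':
  pos 0: 'b' -> replacement #1
  pos 4: 'b' -> replacement #2
  pos 12: 'b' -> replacement #3
Total replacements: 3

3


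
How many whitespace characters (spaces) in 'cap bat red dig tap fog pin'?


\s matches whitespace characters (spaces, tabs, etc.).
Text: 'cap bat red dig tap fog pin'
This text has 7 words separated by spaces.
Number of spaces = number of words - 1 = 7 - 1 = 6

6


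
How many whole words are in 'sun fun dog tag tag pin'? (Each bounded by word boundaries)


Word boundaries (\b) mark the start/end of each word.
Text: 'sun fun dog tag tag pin'
Splitting by whitespace:
  Word 1: 'sun'
  Word 2: 'fun'
  Word 3: 'dog'
  Word 4: 'tag'
  Word 5: 'tag'
  Word 6: 'pin'
Total whole words: 6

6


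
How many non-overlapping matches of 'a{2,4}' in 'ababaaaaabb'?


Pattern 'a{2,4}' matches between 2 and 4 consecutive a's (greedy).
String: 'ababaaaaabb'
Finding runs of a's and applying greedy matching:
  Run at pos 0: 'a' (length 1)
  Run at pos 2: 'a' (length 1)
  Run at pos 4: 'aaaaa' (length 5)
Matches: ['aaaa']
Count: 1

1


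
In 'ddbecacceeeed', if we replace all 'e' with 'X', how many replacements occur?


re.sub('e', 'X', text) replaces every occurrence of 'e' with 'X'.
Text: 'ddbecacceeeed'
Scanning for 'e':
  pos 3: 'e' -> replacement #1
  pos 8: 'e' -> replacement #2
  pos 9: 'e' -> replacement #3
  pos 10: 'e' -> replacement #4
  pos 11: 'e' -> replacement #5
Total replacements: 5

5


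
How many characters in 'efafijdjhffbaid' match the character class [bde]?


Character class [bde] matches any of: {b, d, e}
Scanning string 'efafijdjhffbaid' character by character:
  pos 0: 'e' -> MATCH
  pos 1: 'f' -> no
  pos 2: 'a' -> no
  pos 3: 'f' -> no
  pos 4: 'i' -> no
  pos 5: 'j' -> no
  pos 6: 'd' -> MATCH
  pos 7: 'j' -> no
  pos 8: 'h' -> no
  pos 9: 'f' -> no
  pos 10: 'f' -> no
  pos 11: 'b' -> MATCH
  pos 12: 'a' -> no
  pos 13: 'i' -> no
  pos 14: 'd' -> MATCH
Total matches: 4

4


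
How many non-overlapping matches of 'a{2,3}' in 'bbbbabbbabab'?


Pattern 'a{2,3}' matches between 2 and 3 consecutive a's (greedy).
String: 'bbbbabbbabab'
Finding runs of a's and applying greedy matching:
  Run at pos 4: 'a' (length 1)
  Run at pos 8: 'a' (length 1)
  Run at pos 10: 'a' (length 1)
Matches: []
Count: 0

0


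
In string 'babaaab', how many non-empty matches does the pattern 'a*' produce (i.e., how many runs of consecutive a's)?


Pattern 'a*' matches zero or more a's. We want non-empty runs of consecutive a's.
String: 'babaaab'
Walking through the string to find runs of a's:
  Run 1: positions 1-1 -> 'a'
  Run 2: positions 3-5 -> 'aaa'
Non-empty runs found: ['a', 'aaa']
Count: 2

2


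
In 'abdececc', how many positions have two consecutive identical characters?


Looking for consecutive identical characters in 'abdececc':
  pos 0-1: 'a' vs 'b' -> different
  pos 1-2: 'b' vs 'd' -> different
  pos 2-3: 'd' vs 'e' -> different
  pos 3-4: 'e' vs 'c' -> different
  pos 4-5: 'c' vs 'e' -> different
  pos 5-6: 'e' vs 'c' -> different
  pos 6-7: 'c' vs 'c' -> MATCH ('cc')
Consecutive identical pairs: ['cc']
Count: 1

1


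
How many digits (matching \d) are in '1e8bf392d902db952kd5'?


\d matches any digit 0-9.
Scanning '1e8bf392d902db952kd5':
  pos 0: '1' -> DIGIT
  pos 2: '8' -> DIGIT
  pos 5: '3' -> DIGIT
  pos 6: '9' -> DIGIT
  pos 7: '2' -> DIGIT
  pos 9: '9' -> DIGIT
  pos 10: '0' -> DIGIT
  pos 11: '2' -> DIGIT
  pos 14: '9' -> DIGIT
  pos 15: '5' -> DIGIT
  pos 16: '2' -> DIGIT
  pos 19: '5' -> DIGIT
Digits found: ['1', '8', '3', '9', '2', '9', '0', '2', '9', '5', '2', '5']
Total: 12

12


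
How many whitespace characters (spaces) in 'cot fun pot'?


\s matches whitespace characters (spaces, tabs, etc.).
Text: 'cot fun pot'
This text has 3 words separated by spaces.
Number of spaces = number of words - 1 = 3 - 1 = 2

2


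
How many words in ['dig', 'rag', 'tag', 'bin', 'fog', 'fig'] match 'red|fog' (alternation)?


Alternation 'red|fog' matches either 'red' or 'fog'.
Checking each word:
  'dig' -> no
  'rag' -> no
  'tag' -> no
  'bin' -> no
  'fog' -> MATCH
  'fig' -> no
Matches: ['fog']
Count: 1

1


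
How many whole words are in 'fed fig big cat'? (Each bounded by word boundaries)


Word boundaries (\b) mark the start/end of each word.
Text: 'fed fig big cat'
Splitting by whitespace:
  Word 1: 'fed'
  Word 2: 'fig'
  Word 3: 'big'
  Word 4: 'cat'
Total whole words: 4

4


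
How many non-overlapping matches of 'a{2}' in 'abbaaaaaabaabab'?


Pattern 'a{2}' matches exactly 2 consecutive a's (greedy, non-overlapping).
String: 'abbaaaaaabaabab'
Scanning for runs of a's:
  Run at pos 0: 'a' (length 1) -> 0 match(es)
  Run at pos 3: 'aaaaaa' (length 6) -> 3 match(es)
  Run at pos 10: 'aa' (length 2) -> 1 match(es)
  Run at pos 13: 'a' (length 1) -> 0 match(es)
Matches found: ['aa', 'aa', 'aa', 'aa']
Total: 4

4


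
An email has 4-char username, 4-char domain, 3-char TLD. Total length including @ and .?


An email address has format: username@domain.tld
Username length: 4
'@' character: 1
Domain length: 4
'.' character: 1
TLD length: 3
Total = 4 + 1 + 4 + 1 + 3 = 13

13


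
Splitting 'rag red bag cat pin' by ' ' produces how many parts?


Splitting by ' ' breaks the string at each occurrence of the separator.
Text: 'rag red bag cat pin'
Parts after split:
  Part 1: 'rag'
  Part 2: 'red'
  Part 3: 'bag'
  Part 4: 'cat'
  Part 5: 'pin'
Total parts: 5

5


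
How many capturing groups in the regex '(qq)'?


To count capturing groups, count each '(' that starts a group.
Pattern: '(qq)'
Walking through the pattern:
  Position 0: '(' -> group #1
Total capturing groups: 1

1


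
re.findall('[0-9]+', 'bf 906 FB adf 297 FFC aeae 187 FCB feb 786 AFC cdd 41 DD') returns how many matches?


Pattern '[0-9]+' finds one or more digits.
Text: 'bf 906 FB adf 297 FFC aeae 187 FCB feb 786 AFC cdd 41 DD'
Scanning for matches:
  Match 1: '906'
  Match 2: '297'
  Match 3: '187'
  Match 4: '786'
  Match 5: '41'
Total matches: 5

5


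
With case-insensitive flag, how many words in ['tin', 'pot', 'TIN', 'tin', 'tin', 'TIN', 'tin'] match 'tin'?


Case-insensitive matching: compare each word's lowercase form to 'tin'.
  'tin' -> lower='tin' -> MATCH
  'pot' -> lower='pot' -> no
  'TIN' -> lower='tin' -> MATCH
  'tin' -> lower='tin' -> MATCH
  'tin' -> lower='tin' -> MATCH
  'TIN' -> lower='tin' -> MATCH
  'tin' -> lower='tin' -> MATCH
Matches: ['tin', 'TIN', 'tin', 'tin', 'TIN', 'tin']
Count: 6

6


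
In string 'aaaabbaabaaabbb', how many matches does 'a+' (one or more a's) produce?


Pattern 'a+' matches one or more consecutive a's.
String: 'aaaabbaabaaabbb'
Scanning for runs of a:
  Match 1: 'aaaa' (length 4)
  Match 2: 'aa' (length 2)
  Match 3: 'aaa' (length 3)
Total matches: 3

3


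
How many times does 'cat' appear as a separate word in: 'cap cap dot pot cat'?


Scanning each word for exact match 'cat':
  Word 1: 'cap' -> no
  Word 2: 'cap' -> no
  Word 3: 'dot' -> no
  Word 4: 'pot' -> no
  Word 5: 'cat' -> MATCH
Total matches: 1

1


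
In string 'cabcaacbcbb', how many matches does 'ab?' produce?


Pattern 'ab?' matches 'a' optionally followed by 'b'.
String: 'cabcaacbcbb'
Scanning left to right for 'a' then checking next char:
  Match 1: 'ab' (a followed by b)
  Match 2: 'a' (a not followed by b)
  Match 3: 'a' (a not followed by b)
Total matches: 3

3


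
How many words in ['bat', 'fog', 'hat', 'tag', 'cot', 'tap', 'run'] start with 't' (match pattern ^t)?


Pattern ^t anchors to start of word. Check which words begin with 't':
  'bat' -> no
  'fog' -> no
  'hat' -> no
  'tag' -> MATCH (starts with 't')
  'cot' -> no
  'tap' -> MATCH (starts with 't')
  'run' -> no
Matching words: ['tag', 'tap']
Count: 2

2


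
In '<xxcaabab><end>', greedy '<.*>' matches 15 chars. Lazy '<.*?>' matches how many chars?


Greedy '<.*>' tries to match as MUCH as possible.
Lazy '<.*?>' tries to match as LITTLE as possible.

String: '<xxcaabab><end>'
Greedy '<.*>' starts at first '<' and extends to the LAST '>': '<xxcaabab><end>' (15 chars)
Lazy '<.*?>' starts at first '<' and stops at the FIRST '>': '<xxcaabab>' (10 chars)

10


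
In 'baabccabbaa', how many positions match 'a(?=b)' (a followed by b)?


Lookahead 'a(?=b)' matches 'a' only when followed by 'b'.
String: 'baabccabbaa'
Checking each position where char is 'a':
  pos 1: 'a' -> no (next='a')
  pos 2: 'a' -> MATCH (next='b')
  pos 6: 'a' -> MATCH (next='b')
  pos 9: 'a' -> no (next='a')
Matching positions: [2, 6]
Count: 2

2


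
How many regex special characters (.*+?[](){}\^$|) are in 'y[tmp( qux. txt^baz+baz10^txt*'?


Regex special characters are: . * + ? [ ] ( ) { } \ ^ $ |
Scanning 'y[tmp( qux. txt^baz+baz10^txt*':
  pos 1: '[' -> SPECIAL
  pos 5: '(' -> SPECIAL
  pos 10: '.' -> SPECIAL
  pos 15: '^' -> SPECIAL
  pos 19: '+' -> SPECIAL
  pos 25: '^' -> SPECIAL
  pos 29: '*' -> SPECIAL
Special chars found: ['[', '(', '.', '^', '+', '^', '*']
Total: 7

7


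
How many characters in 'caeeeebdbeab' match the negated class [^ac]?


Negated class [^ac] matches any char NOT in {a, c}
Scanning 'caeeeebdbeab':
  pos 0: 'c' -> no (excluded)
  pos 1: 'a' -> no (excluded)
  pos 2: 'e' -> MATCH
  pos 3: 'e' -> MATCH
  pos 4: 'e' -> MATCH
  pos 5: 'e' -> MATCH
  pos 6: 'b' -> MATCH
  pos 7: 'd' -> MATCH
  pos 8: 'b' -> MATCH
  pos 9: 'e' -> MATCH
  pos 10: 'a' -> no (excluded)
  pos 11: 'b' -> MATCH
Total matches: 9

9


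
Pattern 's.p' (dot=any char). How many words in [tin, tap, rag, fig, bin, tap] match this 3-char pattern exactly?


Pattern 's.p' means: starts with 's', any single char, ends with 'p'.
Checking each word (must be exactly 3 chars):
  'tin' (len=3): no
  'tap' (len=3): no
  'rag' (len=3): no
  'fig' (len=3): no
  'bin' (len=3): no
  'tap' (len=3): no
Matching words: []
Total: 0

0


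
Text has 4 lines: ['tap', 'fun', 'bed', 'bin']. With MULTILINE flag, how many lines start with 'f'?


With MULTILINE flag, ^ matches the start of each line.
Lines: ['tap', 'fun', 'bed', 'bin']
Checking which lines start with 'f':
  Line 1: 'tap' -> no
  Line 2: 'fun' -> MATCH
  Line 3: 'bed' -> no
  Line 4: 'bin' -> no
Matching lines: ['fun']
Count: 1

1


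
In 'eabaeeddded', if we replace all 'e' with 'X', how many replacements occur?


re.sub('e', 'X', text) replaces every occurrence of 'e' with 'X'.
Text: 'eabaeeddded'
Scanning for 'e':
  pos 0: 'e' -> replacement #1
  pos 4: 'e' -> replacement #2
  pos 5: 'e' -> replacement #3
  pos 9: 'e' -> replacement #4
Total replacements: 4

4


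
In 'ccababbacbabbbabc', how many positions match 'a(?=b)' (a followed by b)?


Lookahead 'a(?=b)' matches 'a' only when followed by 'b'.
String: 'ccababbacbabbbabc'
Checking each position where char is 'a':
  pos 2: 'a' -> MATCH (next='b')
  pos 4: 'a' -> MATCH (next='b')
  pos 7: 'a' -> no (next='c')
  pos 10: 'a' -> MATCH (next='b')
  pos 14: 'a' -> MATCH (next='b')
Matching positions: [2, 4, 10, 14]
Count: 4

4


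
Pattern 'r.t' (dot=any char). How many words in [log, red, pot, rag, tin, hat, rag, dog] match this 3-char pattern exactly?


Pattern 'r.t' means: starts with 'r', any single char, ends with 't'.
Checking each word (must be exactly 3 chars):
  'log' (len=3): no
  'red' (len=3): no
  'pot' (len=3): no
  'rag' (len=3): no
  'tin' (len=3): no
  'hat' (len=3): no
  'rag' (len=3): no
  'dog' (len=3): no
Matching words: []
Total: 0

0


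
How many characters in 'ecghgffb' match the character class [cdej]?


Character class [cdej] matches any of: {c, d, e, j}
Scanning string 'ecghgffb' character by character:
  pos 0: 'e' -> MATCH
  pos 1: 'c' -> MATCH
  pos 2: 'g' -> no
  pos 3: 'h' -> no
  pos 4: 'g' -> no
  pos 5: 'f' -> no
  pos 6: 'f' -> no
  pos 7: 'b' -> no
Total matches: 2

2


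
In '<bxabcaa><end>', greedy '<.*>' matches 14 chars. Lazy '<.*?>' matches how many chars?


Greedy '<.*>' tries to match as MUCH as possible.
Lazy '<.*?>' tries to match as LITTLE as possible.

String: '<bxabcaa><end>'
Greedy '<.*>' starts at first '<' and extends to the LAST '>': '<bxabcaa><end>' (14 chars)
Lazy '<.*?>' starts at first '<' and stops at the FIRST '>': '<bxabcaa>' (9 chars)

9


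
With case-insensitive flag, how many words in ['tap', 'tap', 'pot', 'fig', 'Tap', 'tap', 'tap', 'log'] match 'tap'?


Case-insensitive matching: compare each word's lowercase form to 'tap'.
  'tap' -> lower='tap' -> MATCH
  'tap' -> lower='tap' -> MATCH
  'pot' -> lower='pot' -> no
  'fig' -> lower='fig' -> no
  'Tap' -> lower='tap' -> MATCH
  'tap' -> lower='tap' -> MATCH
  'tap' -> lower='tap' -> MATCH
  'log' -> lower='log' -> no
Matches: ['tap', 'tap', 'Tap', 'tap', 'tap']
Count: 5

5


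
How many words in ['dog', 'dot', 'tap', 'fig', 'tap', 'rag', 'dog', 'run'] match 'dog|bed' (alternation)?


Alternation 'dog|bed' matches either 'dog' or 'bed'.
Checking each word:
  'dog' -> MATCH
  'dot' -> no
  'tap' -> no
  'fig' -> no
  'tap' -> no
  'rag' -> no
  'dog' -> MATCH
  'run' -> no
Matches: ['dog', 'dog']
Count: 2

2


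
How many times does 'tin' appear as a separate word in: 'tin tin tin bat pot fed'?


Scanning each word for exact match 'tin':
  Word 1: 'tin' -> MATCH
  Word 2: 'tin' -> MATCH
  Word 3: 'tin' -> MATCH
  Word 4: 'bat' -> no
  Word 5: 'pot' -> no
  Word 6: 'fed' -> no
Total matches: 3

3


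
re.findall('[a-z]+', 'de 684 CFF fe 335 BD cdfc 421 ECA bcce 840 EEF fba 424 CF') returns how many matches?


Pattern '[a-z]+' finds one or more lowercase letters.
Text: 'de 684 CFF fe 335 BD cdfc 421 ECA bcce 840 EEF fba 424 CF'
Scanning for matches:
  Match 1: 'de'
  Match 2: 'fe'
  Match 3: 'cdfc'
  Match 4: 'bcce'
  Match 5: 'fba'
Total matches: 5

5


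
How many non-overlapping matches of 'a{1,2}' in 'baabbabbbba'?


Pattern 'a{1,2}' matches between 1 and 2 consecutive a's (greedy).
String: 'baabbabbbba'
Finding runs of a's and applying greedy matching:
  Run at pos 1: 'aa' (length 2)
  Run at pos 5: 'a' (length 1)
  Run at pos 10: 'a' (length 1)
Matches: ['aa', 'a', 'a']
Count: 3

3


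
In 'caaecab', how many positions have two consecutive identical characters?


Looking for consecutive identical characters in 'caaecab':
  pos 0-1: 'c' vs 'a' -> different
  pos 1-2: 'a' vs 'a' -> MATCH ('aa')
  pos 2-3: 'a' vs 'e' -> different
  pos 3-4: 'e' vs 'c' -> different
  pos 4-5: 'c' vs 'a' -> different
  pos 5-6: 'a' vs 'b' -> different
Consecutive identical pairs: ['aa']
Count: 1

1


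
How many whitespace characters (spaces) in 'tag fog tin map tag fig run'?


\s matches whitespace characters (spaces, tabs, etc.).
Text: 'tag fog tin map tag fig run'
This text has 7 words separated by spaces.
Number of spaces = number of words - 1 = 7 - 1 = 6

6


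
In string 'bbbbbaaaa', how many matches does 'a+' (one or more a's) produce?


Pattern 'a+' matches one or more consecutive a's.
String: 'bbbbbaaaa'
Scanning for runs of a:
  Match 1: 'aaaa' (length 4)
Total matches: 1

1


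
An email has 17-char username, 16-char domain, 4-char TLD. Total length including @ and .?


An email address has format: username@domain.tld
Username length: 17
'@' character: 1
Domain length: 16
'.' character: 1
TLD length: 4
Total = 17 + 1 + 16 + 1 + 4 = 39

39


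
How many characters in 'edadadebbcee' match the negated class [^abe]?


Negated class [^abe] matches any char NOT in {a, b, e}
Scanning 'edadadebbcee':
  pos 0: 'e' -> no (excluded)
  pos 1: 'd' -> MATCH
  pos 2: 'a' -> no (excluded)
  pos 3: 'd' -> MATCH
  pos 4: 'a' -> no (excluded)
  pos 5: 'd' -> MATCH
  pos 6: 'e' -> no (excluded)
  pos 7: 'b' -> no (excluded)
  pos 8: 'b' -> no (excluded)
  pos 9: 'c' -> MATCH
  pos 10: 'e' -> no (excluded)
  pos 11: 'e' -> no (excluded)
Total matches: 4

4


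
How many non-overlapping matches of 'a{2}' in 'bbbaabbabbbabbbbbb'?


Pattern 'a{2}' matches exactly 2 consecutive a's (greedy, non-overlapping).
String: 'bbbaabbabbbabbbbbb'
Scanning for runs of a's:
  Run at pos 3: 'aa' (length 2) -> 1 match(es)
  Run at pos 7: 'a' (length 1) -> 0 match(es)
  Run at pos 11: 'a' (length 1) -> 0 match(es)
Matches found: ['aa']
Total: 1

1
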